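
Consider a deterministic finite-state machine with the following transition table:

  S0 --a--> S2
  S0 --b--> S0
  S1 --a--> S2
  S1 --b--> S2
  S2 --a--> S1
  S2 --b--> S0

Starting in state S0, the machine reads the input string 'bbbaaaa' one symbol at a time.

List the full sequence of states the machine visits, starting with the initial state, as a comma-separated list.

Start: S0
  read 'b': S0 --b--> S0
  read 'b': S0 --b--> S0
  read 'b': S0 --b--> S0
  read 'a': S0 --a--> S2
  read 'a': S2 --a--> S1
  read 'a': S1 --a--> S2
  read 'a': S2 --a--> S1

Answer: S0, S0, S0, S0, S2, S1, S2, S1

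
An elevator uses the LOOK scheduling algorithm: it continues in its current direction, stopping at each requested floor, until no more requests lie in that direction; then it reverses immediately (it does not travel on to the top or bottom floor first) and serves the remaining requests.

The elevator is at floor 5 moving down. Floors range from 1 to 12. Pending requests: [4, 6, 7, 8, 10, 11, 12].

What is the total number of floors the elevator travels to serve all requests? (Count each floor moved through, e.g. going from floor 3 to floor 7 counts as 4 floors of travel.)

Start at floor 5 moving down, LOOK stop order: [4, 6, 7, 8, 10, 11, 12]
  5 → 4: |4-5| = 1, total = 1
  4 → 6: |6-4| = 2, total = 3
  6 → 7: |7-6| = 1, total = 4
  7 → 8: |8-7| = 1, total = 5
  8 → 10: |10-8| = 2, total = 7
  10 → 11: |11-10| = 1, total = 8
  11 → 12: |12-11| = 1, total = 9

Answer: 9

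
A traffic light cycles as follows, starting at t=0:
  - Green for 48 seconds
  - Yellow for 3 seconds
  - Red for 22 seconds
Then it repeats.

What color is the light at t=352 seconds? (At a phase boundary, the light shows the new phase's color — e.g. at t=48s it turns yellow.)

Cycle length = 48 + 3 + 22 = 73s
t = 352, phase_t = 352 mod 73 = 60
60 >= 51 → RED

Answer: red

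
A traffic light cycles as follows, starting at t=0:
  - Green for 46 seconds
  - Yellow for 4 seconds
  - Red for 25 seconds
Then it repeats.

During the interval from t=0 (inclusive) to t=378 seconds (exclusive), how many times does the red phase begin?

Cycle = 46+4+25 = 75s
red phase starts at t = k*75 + 50 for k=0,1,2,...
Need k*75+50 < 378 → k < 4.373
k ∈ {0, ..., 4} → 5 starts

Answer: 5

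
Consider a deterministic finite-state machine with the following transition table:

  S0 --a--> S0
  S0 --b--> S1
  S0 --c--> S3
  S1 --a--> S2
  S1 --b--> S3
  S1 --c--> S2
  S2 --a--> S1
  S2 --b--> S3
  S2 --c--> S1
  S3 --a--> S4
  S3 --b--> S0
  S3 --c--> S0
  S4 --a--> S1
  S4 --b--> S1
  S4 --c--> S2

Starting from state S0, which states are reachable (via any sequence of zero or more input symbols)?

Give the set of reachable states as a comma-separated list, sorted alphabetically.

BFS from S0:
  visit S0: S0--a-->S0 (seen), S0--b-->S1 (new), S0--c-->S3 (new)
  visit S1: S1--a-->S2 (new), S1--b-->S3 (seen), S1--c-->S2 (seen)
  visit S3: S3--a-->S4 (new), S3--b-->S0 (seen), S3--c-->S0 (seen)
  visit S2: S2--a-->S1 (seen), S2--b-->S3 (seen), S2--c-->S1 (seen)
  visit S4: S4--a-->S1 (seen), S4--b-->S1 (seen), S4--c-->S2 (seen)

Answer: S0, S1, S2, S3, S4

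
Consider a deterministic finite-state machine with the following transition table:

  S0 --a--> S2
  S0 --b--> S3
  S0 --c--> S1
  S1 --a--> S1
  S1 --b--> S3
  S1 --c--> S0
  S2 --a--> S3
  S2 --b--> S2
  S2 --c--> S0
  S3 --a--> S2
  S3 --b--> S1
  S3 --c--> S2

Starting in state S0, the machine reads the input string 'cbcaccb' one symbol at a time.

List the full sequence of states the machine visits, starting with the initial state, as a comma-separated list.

Answer: S0, S1, S3, S2, S3, S2, S0, S3

Derivation:
Start: S0
  read 'c': S0 --c--> S1
  read 'b': S1 --b--> S3
  read 'c': S3 --c--> S2
  read 'a': S2 --a--> S3
  read 'c': S3 --c--> S2
  read 'c': S2 --c--> S0
  read 'b': S0 --b--> S3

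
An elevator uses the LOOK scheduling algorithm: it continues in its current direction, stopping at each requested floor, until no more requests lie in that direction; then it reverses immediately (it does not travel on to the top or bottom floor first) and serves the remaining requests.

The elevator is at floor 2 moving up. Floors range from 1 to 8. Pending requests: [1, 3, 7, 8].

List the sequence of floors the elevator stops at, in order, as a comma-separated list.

Answer: 3, 7, 8, 1

Derivation:
Current: 2, moving UP
Serve above first (ascending): [3, 7, 8]
Then reverse, serve below (descending): [1]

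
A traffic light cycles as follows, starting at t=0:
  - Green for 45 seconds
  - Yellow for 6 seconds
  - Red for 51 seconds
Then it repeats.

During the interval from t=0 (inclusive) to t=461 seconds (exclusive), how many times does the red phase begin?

Answer: 5

Derivation:
Cycle = 45+6+51 = 102s
red phase starts at t = k*102 + 51 for k=0,1,2,...
Need k*102+51 < 461 → k < 4.020
k ∈ {0, ..., 4} → 5 starts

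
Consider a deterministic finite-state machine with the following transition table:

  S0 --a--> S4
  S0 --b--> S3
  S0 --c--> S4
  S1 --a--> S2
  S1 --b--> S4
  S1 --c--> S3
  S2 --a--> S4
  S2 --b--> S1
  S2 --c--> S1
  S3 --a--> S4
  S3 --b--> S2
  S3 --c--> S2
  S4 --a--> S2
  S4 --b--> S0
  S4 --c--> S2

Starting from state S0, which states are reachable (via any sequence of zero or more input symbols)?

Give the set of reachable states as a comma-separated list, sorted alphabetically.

BFS from S0:
  visit S0: S0--a-->S4 (new), S0--b-->S3 (new), S0--c-->S4 (seen)
  visit S4: S4--a-->S2 (new), S4--b-->S0 (seen), S4--c-->S2 (seen)
  visit S3: S3--a-->S4 (seen), S3--b-->S2 (seen), S3--c-->S2 (seen)
  visit S2: S2--a-->S4 (seen), S2--b-->S1 (new), S2--c-->S1 (seen)
  visit S1: S1--a-->S2 (seen), S1--b-->S4 (seen), S1--c-->S3 (seen)

Answer: S0, S1, S2, S3, S4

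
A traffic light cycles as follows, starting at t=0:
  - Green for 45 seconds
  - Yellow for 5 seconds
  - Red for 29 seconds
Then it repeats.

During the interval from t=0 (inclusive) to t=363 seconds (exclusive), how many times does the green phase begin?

Answer: 5

Derivation:
Cycle = 45+5+29 = 79s
green phase starts at t = k*79 + 0 for k=0,1,2,...
Need k*79+0 < 363 → k < 4.595
k ∈ {0, ..., 4} → 5 starts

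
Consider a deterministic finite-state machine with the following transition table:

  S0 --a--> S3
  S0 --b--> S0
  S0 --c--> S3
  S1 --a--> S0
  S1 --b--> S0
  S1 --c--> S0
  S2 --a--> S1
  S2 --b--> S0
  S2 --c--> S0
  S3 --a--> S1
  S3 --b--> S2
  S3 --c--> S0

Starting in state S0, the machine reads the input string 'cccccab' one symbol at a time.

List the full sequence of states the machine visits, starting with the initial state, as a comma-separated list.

Answer: S0, S3, S0, S3, S0, S3, S1, S0

Derivation:
Start: S0
  read 'c': S0 --c--> S3
  read 'c': S3 --c--> S0
  read 'c': S0 --c--> S3
  read 'c': S3 --c--> S0
  read 'c': S0 --c--> S3
  read 'a': S3 --a--> S1
  read 'b': S1 --b--> S0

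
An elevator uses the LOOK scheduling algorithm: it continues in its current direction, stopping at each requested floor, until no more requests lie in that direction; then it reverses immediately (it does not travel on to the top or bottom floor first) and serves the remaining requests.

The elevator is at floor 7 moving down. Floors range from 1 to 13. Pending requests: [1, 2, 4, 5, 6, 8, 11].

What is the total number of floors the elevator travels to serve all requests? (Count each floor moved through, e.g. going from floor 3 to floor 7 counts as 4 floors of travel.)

Answer: 16

Derivation:
Start at floor 7 moving down, LOOK stop order: [6, 5, 4, 2, 1, 8, 11]
  7 → 6: |6-7| = 1, total = 1
  6 → 5: |5-6| = 1, total = 2
  5 → 4: |4-5| = 1, total = 3
  4 → 2: |2-4| = 2, total = 5
  2 → 1: |1-2| = 1, total = 6
  1 → 8: |8-1| = 7, total = 13
  8 → 11: |11-8| = 3, total = 16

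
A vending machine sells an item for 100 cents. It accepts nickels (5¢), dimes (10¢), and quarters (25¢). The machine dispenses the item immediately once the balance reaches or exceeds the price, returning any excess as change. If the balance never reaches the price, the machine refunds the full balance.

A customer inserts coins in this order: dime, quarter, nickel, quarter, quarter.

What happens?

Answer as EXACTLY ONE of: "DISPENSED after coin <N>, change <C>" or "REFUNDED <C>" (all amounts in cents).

Answer: REFUNDED 90

Derivation:
Price: 100¢
Coin 1 (dime, 10¢): balance = 10¢
Coin 2 (quarter, 25¢): balance = 35¢
Coin 3 (nickel, 5¢): balance = 40¢
Coin 4 (quarter, 25¢): balance = 65¢
Coin 5 (quarter, 25¢): balance = 90¢
All coins inserted, balance 90¢ < price 100¢ → REFUND 90¢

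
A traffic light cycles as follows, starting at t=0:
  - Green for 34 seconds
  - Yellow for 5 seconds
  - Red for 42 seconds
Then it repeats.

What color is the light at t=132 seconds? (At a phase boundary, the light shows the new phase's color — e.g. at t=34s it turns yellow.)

Cycle length = 34 + 5 + 42 = 81s
t = 132, phase_t = 132 mod 81 = 51
51 >= 39 → RED

Answer: red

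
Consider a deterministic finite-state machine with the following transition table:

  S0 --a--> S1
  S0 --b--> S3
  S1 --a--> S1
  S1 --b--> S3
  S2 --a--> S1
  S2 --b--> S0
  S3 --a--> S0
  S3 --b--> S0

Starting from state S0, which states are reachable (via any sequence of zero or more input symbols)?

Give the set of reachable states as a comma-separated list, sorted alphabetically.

BFS from S0:
  visit S0: S0--a-->S1 (new), S0--b-->S3 (new)
  visit S1: S1--a-->S1 (seen), S1--b-->S3 (seen)
  visit S3: S3--a-->S0 (seen), S3--b-->S0 (seen)

Answer: S0, S1, S3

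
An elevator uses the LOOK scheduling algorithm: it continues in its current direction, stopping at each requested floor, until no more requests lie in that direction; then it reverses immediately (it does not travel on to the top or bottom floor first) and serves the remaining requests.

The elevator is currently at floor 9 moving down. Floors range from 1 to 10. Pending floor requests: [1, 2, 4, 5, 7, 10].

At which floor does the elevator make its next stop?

Answer: 7

Derivation:
Current floor: 9, direction: down
Requests above: [10]
Requests below: [1, 2, 4, 5, 7]
Moving down and requests lie below → nearest below is max([1, 2, 4, 5, 7]) = 7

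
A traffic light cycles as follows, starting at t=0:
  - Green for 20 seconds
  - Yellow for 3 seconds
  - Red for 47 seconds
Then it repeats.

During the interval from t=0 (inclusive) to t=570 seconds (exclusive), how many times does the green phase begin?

Cycle = 20+3+47 = 70s
green phase starts at t = k*70 + 0 for k=0,1,2,...
Need k*70+0 < 570 → k < 8.143
k ∈ {0, ..., 8} → 9 starts

Answer: 9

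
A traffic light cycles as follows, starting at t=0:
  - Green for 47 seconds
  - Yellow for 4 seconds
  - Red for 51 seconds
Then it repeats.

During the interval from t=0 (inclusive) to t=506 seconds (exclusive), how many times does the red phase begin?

Cycle = 47+4+51 = 102s
red phase starts at t = k*102 + 51 for k=0,1,2,...
Need k*102+51 < 506 → k < 4.461
k ∈ {0, ..., 4} → 5 starts

Answer: 5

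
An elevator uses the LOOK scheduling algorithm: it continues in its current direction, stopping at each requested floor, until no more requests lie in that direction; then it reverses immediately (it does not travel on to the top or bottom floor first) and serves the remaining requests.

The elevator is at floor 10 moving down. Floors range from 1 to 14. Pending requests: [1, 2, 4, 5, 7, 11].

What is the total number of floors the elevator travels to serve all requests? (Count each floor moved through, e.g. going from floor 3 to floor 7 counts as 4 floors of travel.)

Answer: 19

Derivation:
Start at floor 10 moving down, LOOK stop order: [7, 5, 4, 2, 1, 11]
  10 → 7: |7-10| = 3, total = 3
  7 → 5: |5-7| = 2, total = 5
  5 → 4: |4-5| = 1, total = 6
  4 → 2: |2-4| = 2, total = 8
  2 → 1: |1-2| = 1, total = 9
  1 → 11: |11-1| = 10, total = 19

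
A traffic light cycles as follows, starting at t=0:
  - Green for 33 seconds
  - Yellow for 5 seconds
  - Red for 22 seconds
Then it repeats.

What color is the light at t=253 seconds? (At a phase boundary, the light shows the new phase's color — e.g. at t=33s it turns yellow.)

Cycle length = 33 + 5 + 22 = 60s
t = 253, phase_t = 253 mod 60 = 13
13 < 33 (green end) → GREEN

Answer: green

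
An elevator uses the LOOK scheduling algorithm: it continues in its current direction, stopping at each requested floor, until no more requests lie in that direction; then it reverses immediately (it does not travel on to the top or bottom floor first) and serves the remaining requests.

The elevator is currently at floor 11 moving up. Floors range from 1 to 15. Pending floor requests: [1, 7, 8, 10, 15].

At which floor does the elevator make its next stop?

Answer: 15

Derivation:
Current floor: 11, direction: up
Requests above: [15]
Requests below: [1, 7, 8, 10]
Moving up and requests lie above → nearest above is min([15]) = 15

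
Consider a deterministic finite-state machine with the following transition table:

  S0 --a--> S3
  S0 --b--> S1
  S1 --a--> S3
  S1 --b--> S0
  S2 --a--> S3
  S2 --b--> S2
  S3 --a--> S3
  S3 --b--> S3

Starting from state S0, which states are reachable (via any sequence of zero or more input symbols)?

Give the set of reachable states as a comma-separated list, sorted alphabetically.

BFS from S0:
  visit S0: S0--a-->S3 (new), S0--b-->S1 (new)
  visit S3: S3--a-->S3 (seen), S3--b-->S3 (seen)
  visit S1: S1--a-->S3 (seen), S1--b-->S0 (seen)

Answer: S0, S1, S3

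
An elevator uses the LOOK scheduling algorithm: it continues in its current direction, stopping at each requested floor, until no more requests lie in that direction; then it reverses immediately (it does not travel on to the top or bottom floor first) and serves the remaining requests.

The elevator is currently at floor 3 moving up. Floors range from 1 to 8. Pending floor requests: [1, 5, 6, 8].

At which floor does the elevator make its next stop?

Current floor: 3, direction: up
Requests above: [5, 6, 8]
Requests below: [1]
Moving up and requests lie above → nearest above is min([5, 6, 8]) = 5

Answer: 5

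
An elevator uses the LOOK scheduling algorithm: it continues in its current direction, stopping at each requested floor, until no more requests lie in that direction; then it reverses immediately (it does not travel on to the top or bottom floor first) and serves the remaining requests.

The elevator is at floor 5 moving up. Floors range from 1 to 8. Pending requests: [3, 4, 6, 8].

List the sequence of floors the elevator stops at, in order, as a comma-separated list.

Answer: 6, 8, 4, 3

Derivation:
Current: 5, moving UP
Serve above first (ascending): [6, 8]
Then reverse, serve below (descending): [4, 3]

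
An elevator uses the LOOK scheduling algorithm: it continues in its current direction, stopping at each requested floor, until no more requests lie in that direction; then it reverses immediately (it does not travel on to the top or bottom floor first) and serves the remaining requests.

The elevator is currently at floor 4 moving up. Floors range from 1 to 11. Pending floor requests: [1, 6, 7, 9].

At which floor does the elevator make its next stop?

Current floor: 4, direction: up
Requests above: [6, 7, 9]
Requests below: [1]
Moving up and requests lie above → nearest above is min([6, 7, 9]) = 6

Answer: 6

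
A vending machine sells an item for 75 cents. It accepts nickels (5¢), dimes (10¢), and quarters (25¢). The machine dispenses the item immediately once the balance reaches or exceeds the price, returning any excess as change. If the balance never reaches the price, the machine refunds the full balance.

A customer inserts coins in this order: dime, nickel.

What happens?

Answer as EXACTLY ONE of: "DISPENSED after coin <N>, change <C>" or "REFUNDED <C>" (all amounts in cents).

Price: 75¢
Coin 1 (dime, 10¢): balance = 10¢
Coin 2 (nickel, 5¢): balance = 15¢
All coins inserted, balance 15¢ < price 75¢ → REFUND 15¢

Answer: REFUNDED 15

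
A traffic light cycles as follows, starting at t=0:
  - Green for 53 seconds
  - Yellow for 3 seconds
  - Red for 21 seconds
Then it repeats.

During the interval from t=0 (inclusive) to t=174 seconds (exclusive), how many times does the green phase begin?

Answer: 3

Derivation:
Cycle = 53+3+21 = 77s
green phase starts at t = k*77 + 0 for k=0,1,2,...
Need k*77+0 < 174 → k < 2.260
k ∈ {0, ..., 2} → 3 starts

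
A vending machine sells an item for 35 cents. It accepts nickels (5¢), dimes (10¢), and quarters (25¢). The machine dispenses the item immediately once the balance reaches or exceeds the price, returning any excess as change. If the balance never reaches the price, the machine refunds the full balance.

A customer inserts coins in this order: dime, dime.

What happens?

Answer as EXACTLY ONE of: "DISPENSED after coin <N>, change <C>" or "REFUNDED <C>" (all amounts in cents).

Price: 35¢
Coin 1 (dime, 10¢): balance = 10¢
Coin 2 (dime, 10¢): balance = 20¢
All coins inserted, balance 20¢ < price 35¢ → REFUND 20¢

Answer: REFUNDED 20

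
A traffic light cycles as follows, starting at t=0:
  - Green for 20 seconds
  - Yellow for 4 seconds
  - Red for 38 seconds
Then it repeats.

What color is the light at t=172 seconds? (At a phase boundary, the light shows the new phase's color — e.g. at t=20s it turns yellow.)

Answer: red

Derivation:
Cycle length = 20 + 4 + 38 = 62s
t = 172, phase_t = 172 mod 62 = 48
48 >= 24 → RED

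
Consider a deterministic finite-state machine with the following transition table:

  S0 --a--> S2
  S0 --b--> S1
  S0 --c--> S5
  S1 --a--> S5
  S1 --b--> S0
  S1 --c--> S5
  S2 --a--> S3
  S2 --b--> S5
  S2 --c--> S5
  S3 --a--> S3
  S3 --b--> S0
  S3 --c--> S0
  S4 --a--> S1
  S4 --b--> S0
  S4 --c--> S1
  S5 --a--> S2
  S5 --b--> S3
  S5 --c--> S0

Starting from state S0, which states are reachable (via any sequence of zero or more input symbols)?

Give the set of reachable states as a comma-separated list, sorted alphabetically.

Answer: S0, S1, S2, S3, S5

Derivation:
BFS from S0:
  visit S0: S0--a-->S2 (new), S0--b-->S1 (new), S0--c-->S5 (new)
  visit S2: S2--a-->S3 (new), S2--b-->S5 (seen), S2--c-->S5 (seen)
  visit S1: S1--a-->S5 (seen), S1--b-->S0 (seen), S1--c-->S5 (seen)
  visit S5: S5--a-->S2 (seen), S5--b-->S3 (seen), S5--c-->S0 (seen)
  visit S3: S3--a-->S3 (seen), S3--b-->S0 (seen), S3--c-->S0 (seen)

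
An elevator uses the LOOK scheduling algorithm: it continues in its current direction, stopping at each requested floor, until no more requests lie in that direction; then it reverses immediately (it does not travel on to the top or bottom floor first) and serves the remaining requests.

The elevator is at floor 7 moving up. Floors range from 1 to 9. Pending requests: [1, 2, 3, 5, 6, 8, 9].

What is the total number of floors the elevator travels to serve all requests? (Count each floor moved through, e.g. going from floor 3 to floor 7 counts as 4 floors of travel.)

Answer: 10

Derivation:
Start at floor 7 moving up, LOOK stop order: [8, 9, 6, 5, 3, 2, 1]
  7 → 8: |8-7| = 1, total = 1
  8 → 9: |9-8| = 1, total = 2
  9 → 6: |6-9| = 3, total = 5
  6 → 5: |5-6| = 1, total = 6
  5 → 3: |3-5| = 2, total = 8
  3 → 2: |2-3| = 1, total = 9
  2 → 1: |1-2| = 1, total = 10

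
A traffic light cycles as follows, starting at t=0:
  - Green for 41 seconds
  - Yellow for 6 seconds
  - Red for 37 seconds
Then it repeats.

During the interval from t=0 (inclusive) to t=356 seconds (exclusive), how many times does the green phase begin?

Cycle = 41+6+37 = 84s
green phase starts at t = k*84 + 0 for k=0,1,2,...
Need k*84+0 < 356 → k < 4.238
k ∈ {0, ..., 4} → 5 starts

Answer: 5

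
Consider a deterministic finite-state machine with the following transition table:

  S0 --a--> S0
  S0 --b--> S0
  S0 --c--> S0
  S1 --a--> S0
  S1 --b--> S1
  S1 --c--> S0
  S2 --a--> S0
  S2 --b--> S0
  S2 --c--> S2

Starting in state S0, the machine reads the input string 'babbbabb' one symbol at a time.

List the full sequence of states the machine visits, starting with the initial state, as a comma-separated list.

Answer: S0, S0, S0, S0, S0, S0, S0, S0, S0

Derivation:
Start: S0
  read 'b': S0 --b--> S0
  read 'a': S0 --a--> S0
  read 'b': S0 --b--> S0
  read 'b': S0 --b--> S0
  read 'b': S0 --b--> S0
  read 'a': S0 --a--> S0
  read 'b': S0 --b--> S0
  read 'b': S0 --b--> S0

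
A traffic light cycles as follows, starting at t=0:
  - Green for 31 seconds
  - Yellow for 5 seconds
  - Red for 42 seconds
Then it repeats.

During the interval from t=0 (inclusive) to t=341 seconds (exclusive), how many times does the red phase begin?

Answer: 4

Derivation:
Cycle = 31+5+42 = 78s
red phase starts at t = k*78 + 36 for k=0,1,2,...
Need k*78+36 < 341 → k < 3.910
k ∈ {0, ..., 3} → 4 starts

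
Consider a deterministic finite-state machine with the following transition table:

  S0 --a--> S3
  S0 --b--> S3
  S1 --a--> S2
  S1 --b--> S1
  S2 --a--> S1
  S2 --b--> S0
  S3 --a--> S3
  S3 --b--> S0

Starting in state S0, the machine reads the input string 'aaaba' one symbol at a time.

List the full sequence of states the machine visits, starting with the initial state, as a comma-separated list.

Answer: S0, S3, S3, S3, S0, S3

Derivation:
Start: S0
  read 'a': S0 --a--> S3
  read 'a': S3 --a--> S3
  read 'a': S3 --a--> S3
  read 'b': S3 --b--> S0
  read 'a': S0 --a--> S3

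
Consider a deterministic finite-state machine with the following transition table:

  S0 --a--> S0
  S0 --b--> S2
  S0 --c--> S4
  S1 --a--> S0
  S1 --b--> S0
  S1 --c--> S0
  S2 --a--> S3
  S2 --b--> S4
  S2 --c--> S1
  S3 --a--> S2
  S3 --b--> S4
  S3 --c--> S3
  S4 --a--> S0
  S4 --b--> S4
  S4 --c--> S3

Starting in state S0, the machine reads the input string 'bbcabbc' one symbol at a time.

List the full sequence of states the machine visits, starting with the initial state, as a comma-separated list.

Start: S0
  read 'b': S0 --b--> S2
  read 'b': S2 --b--> S4
  read 'c': S4 --c--> S3
  read 'a': S3 --a--> S2
  read 'b': S2 --b--> S4
  read 'b': S4 --b--> S4
  read 'c': S4 --c--> S3

Answer: S0, S2, S4, S3, S2, S4, S4, S3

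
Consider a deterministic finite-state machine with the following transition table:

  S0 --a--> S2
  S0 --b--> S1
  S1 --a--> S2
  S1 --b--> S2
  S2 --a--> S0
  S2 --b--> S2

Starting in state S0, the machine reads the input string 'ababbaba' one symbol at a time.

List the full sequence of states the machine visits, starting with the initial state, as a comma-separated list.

Start: S0
  read 'a': S0 --a--> S2
  read 'b': S2 --b--> S2
  read 'a': S2 --a--> S0
  read 'b': S0 --b--> S1
  read 'b': S1 --b--> S2
  read 'a': S2 --a--> S0
  read 'b': S0 --b--> S1
  read 'a': S1 --a--> S2

Answer: S0, S2, S2, S0, S1, S2, S0, S1, S2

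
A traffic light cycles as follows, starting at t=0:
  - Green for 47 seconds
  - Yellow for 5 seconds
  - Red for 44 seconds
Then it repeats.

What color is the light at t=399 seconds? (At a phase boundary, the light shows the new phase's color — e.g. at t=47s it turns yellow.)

Cycle length = 47 + 5 + 44 = 96s
t = 399, phase_t = 399 mod 96 = 15
15 < 47 (green end) → GREEN

Answer: green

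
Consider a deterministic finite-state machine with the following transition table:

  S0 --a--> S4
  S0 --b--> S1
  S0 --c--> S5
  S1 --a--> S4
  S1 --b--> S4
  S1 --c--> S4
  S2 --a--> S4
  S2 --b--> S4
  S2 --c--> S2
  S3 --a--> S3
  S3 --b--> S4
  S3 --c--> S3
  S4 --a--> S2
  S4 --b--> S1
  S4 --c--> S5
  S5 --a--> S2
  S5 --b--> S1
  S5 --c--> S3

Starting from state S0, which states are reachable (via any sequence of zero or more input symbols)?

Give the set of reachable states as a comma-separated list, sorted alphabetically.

Answer: S0, S1, S2, S3, S4, S5

Derivation:
BFS from S0:
  visit S0: S0--a-->S4 (new), S0--b-->S1 (new), S0--c-->S5 (new)
  visit S4: S4--a-->S2 (new), S4--b-->S1 (seen), S4--c-->S5 (seen)
  visit S1: S1--a-->S4 (seen), S1--b-->S4 (seen), S1--c-->S4 (seen)
  visit S5: S5--a-->S2 (seen), S5--b-->S1 (seen), S5--c-->S3 (new)
  visit S2: S2--a-->S4 (seen), S2--b-->S4 (seen), S2--c-->S2 (seen)
  visit S3: S3--a-->S3 (seen), S3--b-->S4 (seen), S3--c-->S3 (seen)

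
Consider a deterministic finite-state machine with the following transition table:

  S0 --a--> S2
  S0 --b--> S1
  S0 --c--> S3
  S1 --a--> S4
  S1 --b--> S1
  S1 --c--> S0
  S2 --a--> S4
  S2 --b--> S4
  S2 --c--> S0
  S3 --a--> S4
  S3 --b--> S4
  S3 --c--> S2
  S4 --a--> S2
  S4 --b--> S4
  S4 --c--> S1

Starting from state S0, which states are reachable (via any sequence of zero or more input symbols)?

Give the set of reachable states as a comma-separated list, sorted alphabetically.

Answer: S0, S1, S2, S3, S4

Derivation:
BFS from S0:
  visit S0: S0--a-->S2 (new), S0--b-->S1 (new), S0--c-->S3 (new)
  visit S2: S2--a-->S4 (new), S2--b-->S4 (seen), S2--c-->S0 (seen)
  visit S1: S1--a-->S4 (seen), S1--b-->S1 (seen), S1--c-->S0 (seen)
  visit S3: S3--a-->S4 (seen), S3--b-->S4 (seen), S3--c-->S2 (seen)
  visit S4: S4--a-->S2 (seen), S4--b-->S4 (seen), S4--c-->S1 (seen)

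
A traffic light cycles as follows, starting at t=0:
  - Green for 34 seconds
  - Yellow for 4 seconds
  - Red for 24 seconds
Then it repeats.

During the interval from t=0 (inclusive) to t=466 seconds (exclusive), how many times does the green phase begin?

Answer: 8

Derivation:
Cycle = 34+4+24 = 62s
green phase starts at t = k*62 + 0 for k=0,1,2,...
Need k*62+0 < 466 → k < 7.516
k ∈ {0, ..., 7} → 8 starts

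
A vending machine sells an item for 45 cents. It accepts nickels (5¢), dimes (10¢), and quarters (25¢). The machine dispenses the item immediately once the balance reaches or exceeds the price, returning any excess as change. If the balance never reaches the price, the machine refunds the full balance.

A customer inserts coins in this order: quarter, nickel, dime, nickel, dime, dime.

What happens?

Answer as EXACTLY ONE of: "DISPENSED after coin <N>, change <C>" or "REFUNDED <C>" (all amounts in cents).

Price: 45¢
Coin 1 (quarter, 25¢): balance = 25¢
Coin 2 (nickel, 5¢): balance = 30¢
Coin 3 (dime, 10¢): balance = 40¢
Coin 4 (nickel, 5¢): balance = 45¢
  → balance >= price → DISPENSE, change = 45 - 45 = 0¢

Answer: DISPENSED after coin 4, change 0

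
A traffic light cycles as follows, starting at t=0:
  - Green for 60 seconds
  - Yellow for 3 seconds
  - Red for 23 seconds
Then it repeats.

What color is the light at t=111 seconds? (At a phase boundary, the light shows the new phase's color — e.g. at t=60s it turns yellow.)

Cycle length = 60 + 3 + 23 = 86s
t = 111, phase_t = 111 mod 86 = 25
25 < 60 (green end) → GREEN

Answer: green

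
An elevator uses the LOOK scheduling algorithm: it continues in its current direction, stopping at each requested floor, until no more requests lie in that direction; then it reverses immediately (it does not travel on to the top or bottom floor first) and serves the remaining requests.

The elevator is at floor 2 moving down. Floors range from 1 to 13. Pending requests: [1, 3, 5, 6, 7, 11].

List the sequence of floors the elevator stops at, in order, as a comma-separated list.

Answer: 1, 3, 5, 6, 7, 11

Derivation:
Current: 2, moving DOWN
Serve below first (descending): [1]
Then reverse, serve above (ascending): [3, 5, 6, 7, 11]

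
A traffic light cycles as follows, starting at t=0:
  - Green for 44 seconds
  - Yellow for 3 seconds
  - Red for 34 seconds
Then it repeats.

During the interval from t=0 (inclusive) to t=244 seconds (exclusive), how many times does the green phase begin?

Answer: 4

Derivation:
Cycle = 44+3+34 = 81s
green phase starts at t = k*81 + 0 for k=0,1,2,...
Need k*81+0 < 244 → k < 3.012
k ∈ {0, ..., 3} → 4 starts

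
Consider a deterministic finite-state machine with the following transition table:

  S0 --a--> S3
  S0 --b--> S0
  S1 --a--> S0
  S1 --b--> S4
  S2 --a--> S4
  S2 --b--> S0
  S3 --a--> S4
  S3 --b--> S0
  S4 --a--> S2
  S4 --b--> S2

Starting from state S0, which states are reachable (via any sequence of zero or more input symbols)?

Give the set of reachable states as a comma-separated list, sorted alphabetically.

Answer: S0, S2, S3, S4

Derivation:
BFS from S0:
  visit S0: S0--a-->S3 (new), S0--b-->S0 (seen)
  visit S3: S3--a-->S4 (new), S3--b-->S0 (seen)
  visit S4: S4--a-->S2 (new), S4--b-->S2 (seen)
  visit S2: S2--a-->S4 (seen), S2--b-->S0 (seen)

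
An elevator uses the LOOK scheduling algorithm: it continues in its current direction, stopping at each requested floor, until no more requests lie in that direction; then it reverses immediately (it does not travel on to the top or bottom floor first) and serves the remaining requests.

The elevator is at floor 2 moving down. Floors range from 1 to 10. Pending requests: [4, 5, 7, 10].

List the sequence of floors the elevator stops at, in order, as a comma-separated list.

Current: 2, moving DOWN
Serve below first (descending): []
Then reverse, serve above (ascending): [4, 5, 7, 10]

Answer: 4, 5, 7, 10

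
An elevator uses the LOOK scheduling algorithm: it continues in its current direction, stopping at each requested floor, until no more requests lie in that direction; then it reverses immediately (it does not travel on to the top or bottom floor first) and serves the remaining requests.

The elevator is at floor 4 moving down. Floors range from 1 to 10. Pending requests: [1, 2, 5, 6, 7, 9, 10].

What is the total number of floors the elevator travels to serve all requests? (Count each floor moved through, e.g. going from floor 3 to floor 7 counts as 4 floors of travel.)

Start at floor 4 moving down, LOOK stop order: [2, 1, 5, 6, 7, 9, 10]
  4 → 2: |2-4| = 2, total = 2
  2 → 1: |1-2| = 1, total = 3
  1 → 5: |5-1| = 4, total = 7
  5 → 6: |6-5| = 1, total = 8
  6 → 7: |7-6| = 1, total = 9
  7 → 9: |9-7| = 2, total = 11
  9 → 10: |10-9| = 1, total = 12

Answer: 12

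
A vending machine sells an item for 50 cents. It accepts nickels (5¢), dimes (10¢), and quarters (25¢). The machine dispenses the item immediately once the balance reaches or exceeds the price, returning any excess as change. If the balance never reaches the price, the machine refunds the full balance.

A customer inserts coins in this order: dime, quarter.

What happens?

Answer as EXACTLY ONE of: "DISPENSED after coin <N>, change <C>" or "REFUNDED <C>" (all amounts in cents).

Answer: REFUNDED 35

Derivation:
Price: 50¢
Coin 1 (dime, 10¢): balance = 10¢
Coin 2 (quarter, 25¢): balance = 35¢
All coins inserted, balance 35¢ < price 50¢ → REFUND 35¢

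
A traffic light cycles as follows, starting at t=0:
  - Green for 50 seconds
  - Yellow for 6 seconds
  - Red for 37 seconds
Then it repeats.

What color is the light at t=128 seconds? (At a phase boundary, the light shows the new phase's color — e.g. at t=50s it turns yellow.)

Answer: green

Derivation:
Cycle length = 50 + 6 + 37 = 93s
t = 128, phase_t = 128 mod 93 = 35
35 < 50 (green end) → GREEN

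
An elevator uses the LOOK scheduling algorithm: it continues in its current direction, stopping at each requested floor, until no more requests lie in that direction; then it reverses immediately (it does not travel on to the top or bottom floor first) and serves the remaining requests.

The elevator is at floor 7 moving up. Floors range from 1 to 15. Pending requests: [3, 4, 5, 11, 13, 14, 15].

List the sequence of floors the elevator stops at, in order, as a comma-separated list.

Current: 7, moving UP
Serve above first (ascending): [11, 13, 14, 15]
Then reverse, serve below (descending): [5, 4, 3]

Answer: 11, 13, 14, 15, 5, 4, 3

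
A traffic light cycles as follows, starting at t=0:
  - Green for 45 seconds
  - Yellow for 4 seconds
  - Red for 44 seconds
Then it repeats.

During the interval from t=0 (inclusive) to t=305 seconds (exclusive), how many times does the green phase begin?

Cycle = 45+4+44 = 93s
green phase starts at t = k*93 + 0 for k=0,1,2,...
Need k*93+0 < 305 → k < 3.280
k ∈ {0, ..., 3} → 4 starts

Answer: 4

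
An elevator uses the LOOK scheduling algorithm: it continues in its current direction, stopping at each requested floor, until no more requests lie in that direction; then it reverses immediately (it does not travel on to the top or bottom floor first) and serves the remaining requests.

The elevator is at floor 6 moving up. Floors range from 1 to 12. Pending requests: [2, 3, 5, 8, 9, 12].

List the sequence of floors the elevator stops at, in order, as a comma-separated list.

Current: 6, moving UP
Serve above first (ascending): [8, 9, 12]
Then reverse, serve below (descending): [5, 3, 2]

Answer: 8, 9, 12, 5, 3, 2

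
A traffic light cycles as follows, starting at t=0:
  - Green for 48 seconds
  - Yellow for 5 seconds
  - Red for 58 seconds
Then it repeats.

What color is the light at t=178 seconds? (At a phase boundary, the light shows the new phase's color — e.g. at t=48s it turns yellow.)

Answer: red

Derivation:
Cycle length = 48 + 5 + 58 = 111s
t = 178, phase_t = 178 mod 111 = 67
67 >= 53 → RED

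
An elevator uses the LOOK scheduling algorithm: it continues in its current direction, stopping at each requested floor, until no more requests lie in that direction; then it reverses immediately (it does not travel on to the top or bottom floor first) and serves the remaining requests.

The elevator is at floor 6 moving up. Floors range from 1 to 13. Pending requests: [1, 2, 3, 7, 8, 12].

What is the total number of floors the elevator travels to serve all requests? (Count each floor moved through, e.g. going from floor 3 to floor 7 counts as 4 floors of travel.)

Answer: 17

Derivation:
Start at floor 6 moving up, LOOK stop order: [7, 8, 12, 3, 2, 1]
  6 → 7: |7-6| = 1, total = 1
  7 → 8: |8-7| = 1, total = 2
  8 → 12: |12-8| = 4, total = 6
  12 → 3: |3-12| = 9, total = 15
  3 → 2: |2-3| = 1, total = 16
  2 → 1: |1-2| = 1, total = 17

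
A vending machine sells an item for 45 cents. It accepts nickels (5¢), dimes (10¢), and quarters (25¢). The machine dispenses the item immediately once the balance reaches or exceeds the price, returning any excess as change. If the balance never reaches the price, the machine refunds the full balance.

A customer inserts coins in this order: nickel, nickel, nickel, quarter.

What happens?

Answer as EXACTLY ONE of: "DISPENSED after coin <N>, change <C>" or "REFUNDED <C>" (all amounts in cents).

Price: 45¢
Coin 1 (nickel, 5¢): balance = 5¢
Coin 2 (nickel, 5¢): balance = 10¢
Coin 3 (nickel, 5¢): balance = 15¢
Coin 4 (quarter, 25¢): balance = 40¢
All coins inserted, balance 40¢ < price 45¢ → REFUND 40¢

Answer: REFUNDED 40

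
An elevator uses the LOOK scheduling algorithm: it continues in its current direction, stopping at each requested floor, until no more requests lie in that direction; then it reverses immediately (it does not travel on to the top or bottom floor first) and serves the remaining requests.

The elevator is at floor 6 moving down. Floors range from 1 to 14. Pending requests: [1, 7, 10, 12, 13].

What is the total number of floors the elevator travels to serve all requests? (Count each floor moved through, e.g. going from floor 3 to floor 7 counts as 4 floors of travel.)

Start at floor 6 moving down, LOOK stop order: [1, 7, 10, 12, 13]
  6 → 1: |1-6| = 5, total = 5
  1 → 7: |7-1| = 6, total = 11
  7 → 10: |10-7| = 3, total = 14
  10 → 12: |12-10| = 2, total = 16
  12 → 13: |13-12| = 1, total = 17

Answer: 17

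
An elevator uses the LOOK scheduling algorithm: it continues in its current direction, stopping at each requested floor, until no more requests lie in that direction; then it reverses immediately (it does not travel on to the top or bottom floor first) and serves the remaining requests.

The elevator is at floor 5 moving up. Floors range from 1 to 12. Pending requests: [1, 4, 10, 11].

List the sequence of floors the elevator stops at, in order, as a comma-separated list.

Answer: 10, 11, 4, 1

Derivation:
Current: 5, moving UP
Serve above first (ascending): [10, 11]
Then reverse, serve below (descending): [4, 1]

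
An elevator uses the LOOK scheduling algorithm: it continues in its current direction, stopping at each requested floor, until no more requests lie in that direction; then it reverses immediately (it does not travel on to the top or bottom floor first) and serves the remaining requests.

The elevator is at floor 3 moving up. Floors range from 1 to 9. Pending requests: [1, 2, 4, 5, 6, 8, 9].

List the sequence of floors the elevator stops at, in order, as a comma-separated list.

Answer: 4, 5, 6, 8, 9, 2, 1

Derivation:
Current: 3, moving UP
Serve above first (ascending): [4, 5, 6, 8, 9]
Then reverse, serve below (descending): [2, 1]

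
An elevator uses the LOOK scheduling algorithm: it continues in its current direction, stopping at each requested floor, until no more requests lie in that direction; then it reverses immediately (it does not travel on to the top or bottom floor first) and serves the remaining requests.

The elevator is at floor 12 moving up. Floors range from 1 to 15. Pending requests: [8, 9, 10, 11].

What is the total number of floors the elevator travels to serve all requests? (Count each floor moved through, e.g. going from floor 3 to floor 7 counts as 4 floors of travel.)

Answer: 4

Derivation:
Start at floor 12 moving up, LOOK stop order: [11, 10, 9, 8]
  12 → 11: |11-12| = 1, total = 1
  11 → 10: |10-11| = 1, total = 2
  10 → 9: |9-10| = 1, total = 3
  9 → 8: |8-9| = 1, total = 4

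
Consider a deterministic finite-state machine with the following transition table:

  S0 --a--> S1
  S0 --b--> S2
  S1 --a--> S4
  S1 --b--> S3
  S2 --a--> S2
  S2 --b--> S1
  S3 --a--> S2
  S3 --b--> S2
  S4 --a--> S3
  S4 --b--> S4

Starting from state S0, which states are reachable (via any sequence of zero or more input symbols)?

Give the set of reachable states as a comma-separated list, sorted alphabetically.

Answer: S0, S1, S2, S3, S4

Derivation:
BFS from S0:
  visit S0: S0--a-->S1 (new), S0--b-->S2 (new)
  visit S1: S1--a-->S4 (new), S1--b-->S3 (new)
  visit S2: S2--a-->S2 (seen), S2--b-->S1 (seen)
  visit S4: S4--a-->S3 (seen), S4--b-->S4 (seen)
  visit S3: S3--a-->S2 (seen), S3--b-->S2 (seen)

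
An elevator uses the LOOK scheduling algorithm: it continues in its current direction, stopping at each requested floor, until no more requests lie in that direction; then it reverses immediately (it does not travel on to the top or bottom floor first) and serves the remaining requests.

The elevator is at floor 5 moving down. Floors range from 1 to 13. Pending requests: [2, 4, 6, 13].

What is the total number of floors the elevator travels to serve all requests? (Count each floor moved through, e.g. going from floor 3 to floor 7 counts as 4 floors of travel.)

Start at floor 5 moving down, LOOK stop order: [4, 2, 6, 13]
  5 → 4: |4-5| = 1, total = 1
  4 → 2: |2-4| = 2, total = 3
  2 → 6: |6-2| = 4, total = 7
  6 → 13: |13-6| = 7, total = 14

Answer: 14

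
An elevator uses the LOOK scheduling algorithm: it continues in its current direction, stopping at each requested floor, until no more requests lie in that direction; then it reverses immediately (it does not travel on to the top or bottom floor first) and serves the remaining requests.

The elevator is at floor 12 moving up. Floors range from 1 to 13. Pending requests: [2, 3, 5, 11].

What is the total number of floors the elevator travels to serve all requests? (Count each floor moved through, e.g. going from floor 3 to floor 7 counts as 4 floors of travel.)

Answer: 10

Derivation:
Start at floor 12 moving up, LOOK stop order: [11, 5, 3, 2]
  12 → 11: |11-12| = 1, total = 1
  11 → 5: |5-11| = 6, total = 7
  5 → 3: |3-5| = 2, total = 9
  3 → 2: |2-3| = 1, total = 10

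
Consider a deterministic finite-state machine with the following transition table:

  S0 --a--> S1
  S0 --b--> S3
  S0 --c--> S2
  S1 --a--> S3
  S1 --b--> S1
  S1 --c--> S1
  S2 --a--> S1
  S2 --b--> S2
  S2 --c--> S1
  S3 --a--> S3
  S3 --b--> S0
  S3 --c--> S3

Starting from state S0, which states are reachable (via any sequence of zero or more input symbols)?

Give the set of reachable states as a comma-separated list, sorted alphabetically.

BFS from S0:
  visit S0: S0--a-->S1 (new), S0--b-->S3 (new), S0--c-->S2 (new)
  visit S1: S1--a-->S3 (seen), S1--b-->S1 (seen), S1--c-->S1 (seen)
  visit S3: S3--a-->S3 (seen), S3--b-->S0 (seen), S3--c-->S3 (seen)
  visit S2: S2--a-->S1 (seen), S2--b-->S2 (seen), S2--c-->S1 (seen)

Answer: S0, S1, S2, S3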